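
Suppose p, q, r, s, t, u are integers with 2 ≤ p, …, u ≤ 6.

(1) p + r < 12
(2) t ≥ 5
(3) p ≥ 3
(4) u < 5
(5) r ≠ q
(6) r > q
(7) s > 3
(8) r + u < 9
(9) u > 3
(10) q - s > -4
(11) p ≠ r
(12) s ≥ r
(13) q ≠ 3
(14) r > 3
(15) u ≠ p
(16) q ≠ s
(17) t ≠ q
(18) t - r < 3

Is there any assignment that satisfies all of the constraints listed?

Satisfiable

Setting (p, q, r, s, t, u) = (6, 2, 4, 5, 6, 4) satisfies everything: constraint 1: p + r = 10; constraint 8: r + u = 8; constraint 10: q - s = -3, and the others follow.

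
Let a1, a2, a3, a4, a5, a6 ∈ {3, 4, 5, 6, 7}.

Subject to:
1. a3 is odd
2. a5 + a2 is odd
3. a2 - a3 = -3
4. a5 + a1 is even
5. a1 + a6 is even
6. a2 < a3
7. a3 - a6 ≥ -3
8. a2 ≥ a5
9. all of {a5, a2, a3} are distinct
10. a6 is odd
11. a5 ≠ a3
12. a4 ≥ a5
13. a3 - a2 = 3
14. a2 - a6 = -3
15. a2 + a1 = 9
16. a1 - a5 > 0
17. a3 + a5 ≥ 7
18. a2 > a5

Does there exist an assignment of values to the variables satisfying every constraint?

Satisfiable

The assignment a1 = 5, a2 = 4, a3 = 7, a4 = 7, a5 = 3, a6 = 7 works:
  constraint 3 holds since a2 - a3 = -3.
  constraint 7 holds since a3 - a6 = 0.
The rest check out directly.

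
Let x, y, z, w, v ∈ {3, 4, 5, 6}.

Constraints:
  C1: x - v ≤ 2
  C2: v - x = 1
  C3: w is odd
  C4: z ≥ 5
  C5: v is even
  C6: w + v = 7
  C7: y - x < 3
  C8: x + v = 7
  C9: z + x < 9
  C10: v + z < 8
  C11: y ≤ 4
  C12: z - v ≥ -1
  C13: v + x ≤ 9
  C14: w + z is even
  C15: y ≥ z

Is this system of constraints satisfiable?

Unsatisfiable

From constraint 4: z ≥ 5. From constraints 11 and 15: z ≤ y and y ≤ 4, so z ≤ 4. But 4 < 5, so no value of z works.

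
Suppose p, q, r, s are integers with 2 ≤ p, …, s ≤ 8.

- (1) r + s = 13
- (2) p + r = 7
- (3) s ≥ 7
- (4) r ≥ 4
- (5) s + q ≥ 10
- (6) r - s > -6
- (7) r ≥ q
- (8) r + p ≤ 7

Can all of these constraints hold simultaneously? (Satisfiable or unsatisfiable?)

Satisfiable

The assignment p = 2, q = 5, r = 5, s = 8 works:
  constraint 1 holds since r + s = 13.
  constraint 2 holds since p + r = 7.
The rest check out directly.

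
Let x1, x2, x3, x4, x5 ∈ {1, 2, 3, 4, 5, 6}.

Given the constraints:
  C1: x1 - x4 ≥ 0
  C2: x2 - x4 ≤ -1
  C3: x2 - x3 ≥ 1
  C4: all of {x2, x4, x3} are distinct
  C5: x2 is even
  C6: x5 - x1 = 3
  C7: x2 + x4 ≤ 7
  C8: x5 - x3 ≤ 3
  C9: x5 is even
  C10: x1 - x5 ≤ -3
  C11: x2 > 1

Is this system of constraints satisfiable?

Constraints 1, 2, 3, 8, and 10 give x5 − x1 ≥ 3, x1 − x4 ≥ 0, x4 − x2 ≥ 1, x2 − x3 ≥ 1, x3 − x5 ≥ -3.
Adding all 5 inequalities: the left sides telescope to 0, and the right sides sum to 3 + 0 + 1 + 1 + (-3) = 2. So 0 ≥ 2, which is false.

Unsatisfiable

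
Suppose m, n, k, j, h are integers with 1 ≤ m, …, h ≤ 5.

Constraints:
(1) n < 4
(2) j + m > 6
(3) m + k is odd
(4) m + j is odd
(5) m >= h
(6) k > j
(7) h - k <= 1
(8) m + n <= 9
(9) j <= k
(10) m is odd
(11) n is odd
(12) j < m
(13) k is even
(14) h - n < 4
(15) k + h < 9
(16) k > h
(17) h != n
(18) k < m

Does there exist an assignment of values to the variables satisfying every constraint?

Try m = 5, n = 1, k = 4, j = 2, h = 2.
Check constraint 2: j + m = 7; constraint 7: h - k = -2; constraint 8: m + n = 6. The remaining constraints are straightforward to verify.

Satisfiable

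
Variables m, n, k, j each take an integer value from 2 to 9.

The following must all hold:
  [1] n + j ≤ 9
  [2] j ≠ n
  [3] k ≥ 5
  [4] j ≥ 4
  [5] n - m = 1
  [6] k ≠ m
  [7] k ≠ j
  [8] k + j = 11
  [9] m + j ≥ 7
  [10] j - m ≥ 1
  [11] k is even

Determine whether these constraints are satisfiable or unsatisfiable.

Satisfiable

Take m = 2, n = 3, k = 6, j = 5. Then constraint 1: n + j = 8; constraint 5: n - m = 1; constraint 8: k + j = 11, and every other listed constraint is also met.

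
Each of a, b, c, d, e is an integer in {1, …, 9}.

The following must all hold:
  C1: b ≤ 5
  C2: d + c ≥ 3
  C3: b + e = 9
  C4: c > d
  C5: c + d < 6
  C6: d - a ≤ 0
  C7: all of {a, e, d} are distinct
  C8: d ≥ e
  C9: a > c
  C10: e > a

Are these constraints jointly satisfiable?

Unsatisfiable

Constraints 4, 8, 9, and 10 give e ≤ d, d < c, c < a, a < e. Chaining: e ≤ d < c < a < e, which forces e < e — impossible.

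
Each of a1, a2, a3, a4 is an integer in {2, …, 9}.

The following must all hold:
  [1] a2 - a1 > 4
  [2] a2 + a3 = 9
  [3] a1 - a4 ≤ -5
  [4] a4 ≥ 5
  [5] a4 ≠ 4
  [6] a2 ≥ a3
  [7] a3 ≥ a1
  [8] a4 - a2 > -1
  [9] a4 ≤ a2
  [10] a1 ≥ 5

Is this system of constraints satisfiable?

Unsatisfiable

From constraints 4 and 9: a2 ≥ a4 ≥ 5. From constraints 7 and 10: a3 ≥ a1 ≥ 5. Hence a2 + a3 ≥ 10. But constraint 2 requires a2 + a3 = 9, and 9 < 10. Contradiction.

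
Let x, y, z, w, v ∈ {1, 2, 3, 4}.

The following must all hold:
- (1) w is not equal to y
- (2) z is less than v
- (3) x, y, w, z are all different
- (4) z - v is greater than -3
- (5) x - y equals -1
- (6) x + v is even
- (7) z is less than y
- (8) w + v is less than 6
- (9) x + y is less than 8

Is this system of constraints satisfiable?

Setting (x, y, z, w, v) = (3, 4, 2, 1, 3) satisfies everything: constraint 4: z - v = -1; constraint 5: x - y = -1; constraint 8: w + v = 4, and the others follow.

Satisfiable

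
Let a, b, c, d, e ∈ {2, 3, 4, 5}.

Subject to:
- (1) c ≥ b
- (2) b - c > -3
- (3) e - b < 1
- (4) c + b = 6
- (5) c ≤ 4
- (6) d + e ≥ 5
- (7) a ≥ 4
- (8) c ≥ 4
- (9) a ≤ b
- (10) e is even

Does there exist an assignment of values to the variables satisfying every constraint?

From constraint 8: c ≥ 4. From constraints 7 and 9: b ≥ a ≥ 4. Hence c + b ≥ 8. But constraint 4 requires c + b = 6, and 6 < 8. Contradiction.

Unsatisfiable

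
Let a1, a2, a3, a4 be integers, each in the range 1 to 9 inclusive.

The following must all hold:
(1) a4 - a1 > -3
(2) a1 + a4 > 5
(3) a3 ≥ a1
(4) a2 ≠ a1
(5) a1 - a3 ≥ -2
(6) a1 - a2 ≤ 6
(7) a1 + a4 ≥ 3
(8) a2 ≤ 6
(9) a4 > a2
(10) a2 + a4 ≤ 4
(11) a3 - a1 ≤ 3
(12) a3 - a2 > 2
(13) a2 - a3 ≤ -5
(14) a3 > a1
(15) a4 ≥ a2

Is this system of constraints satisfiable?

Satisfiable

Setting (a1, a2, a3, a4) = (4, 1, 6, 2) satisfies everything: constraint 1: a4 - a1 = -2; constraint 2: a1 + a4 = 6; constraint 5: a1 - a3 = -2, and the others follow.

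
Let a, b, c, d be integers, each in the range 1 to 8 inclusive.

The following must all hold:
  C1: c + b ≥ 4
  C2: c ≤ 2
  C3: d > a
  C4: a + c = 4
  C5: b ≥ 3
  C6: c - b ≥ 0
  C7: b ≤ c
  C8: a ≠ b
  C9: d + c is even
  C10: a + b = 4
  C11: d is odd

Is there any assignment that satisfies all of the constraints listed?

From constraints 5 and 7: c ≥ b and b ≥ 3, so c ≥ 3. From constraint 2: c ≤ 2. But 2 < 3, so no value of c works.

Unsatisfiable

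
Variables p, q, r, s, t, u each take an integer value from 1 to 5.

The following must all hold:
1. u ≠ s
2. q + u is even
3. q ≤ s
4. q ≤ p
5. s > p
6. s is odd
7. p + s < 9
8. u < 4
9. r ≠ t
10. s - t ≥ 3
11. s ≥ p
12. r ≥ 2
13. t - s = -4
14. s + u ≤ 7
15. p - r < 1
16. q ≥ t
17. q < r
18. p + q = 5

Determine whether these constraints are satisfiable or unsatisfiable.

One satisfying assignment is p = 3, q = 2, r = 5, s = 5, t = 1, u = 2.
For the less obvious constraints — constraint 7: p + s = 8; constraint 10: s - t = 4 — and the others hold by inspection.

Satisfiable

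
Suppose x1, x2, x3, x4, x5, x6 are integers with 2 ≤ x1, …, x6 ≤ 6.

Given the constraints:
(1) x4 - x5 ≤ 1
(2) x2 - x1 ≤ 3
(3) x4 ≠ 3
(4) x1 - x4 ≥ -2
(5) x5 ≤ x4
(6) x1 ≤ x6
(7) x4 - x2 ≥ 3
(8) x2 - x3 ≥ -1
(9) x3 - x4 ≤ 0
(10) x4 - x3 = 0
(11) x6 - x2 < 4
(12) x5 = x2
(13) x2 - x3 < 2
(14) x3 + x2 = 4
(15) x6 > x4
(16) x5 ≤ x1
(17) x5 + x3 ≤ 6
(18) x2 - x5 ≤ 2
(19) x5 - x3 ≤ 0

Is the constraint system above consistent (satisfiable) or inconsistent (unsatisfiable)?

Unsatisfiable

Constraints 1, 7, 8, and 19 give x5 − x4 ≥ -1, x4 − x2 ≥ 3, x2 − x3 ≥ -1, x3 − x5 ≥ 0.
Adding all 4 inequalities: the left sides telescope to 0, and the right sides sum to (-1) + 3 + (-1) + 0 = 1. So 0 ≥ 1, which is false.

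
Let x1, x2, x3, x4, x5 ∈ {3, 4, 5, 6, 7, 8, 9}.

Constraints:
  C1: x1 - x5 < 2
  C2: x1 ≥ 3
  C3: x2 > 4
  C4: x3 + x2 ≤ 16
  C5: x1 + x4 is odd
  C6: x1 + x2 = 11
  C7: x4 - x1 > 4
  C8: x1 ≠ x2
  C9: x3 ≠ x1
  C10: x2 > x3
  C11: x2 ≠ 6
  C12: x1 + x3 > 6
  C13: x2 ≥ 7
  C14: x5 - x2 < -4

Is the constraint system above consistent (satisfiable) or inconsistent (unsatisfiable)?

Satisfiable

Take x1 = 3, x2 = 8, x3 = 5, x4 = 8, x5 = 3. Then constraint 1: x1 - x5 = 0; constraint 4: x3 + x2 = 13, and every other listed constraint is also met.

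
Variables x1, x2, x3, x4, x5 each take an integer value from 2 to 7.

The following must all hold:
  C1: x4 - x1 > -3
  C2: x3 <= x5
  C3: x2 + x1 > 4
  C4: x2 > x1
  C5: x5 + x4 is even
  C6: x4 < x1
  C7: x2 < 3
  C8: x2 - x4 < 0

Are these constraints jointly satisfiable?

Unsatisfiable

Constraints 4, 6, and 8 give x4 < x1, x1 < x2, x2 < x4. Chaining: x4 < x1 < x2 < x4, which forces x4 < x4 — impossible.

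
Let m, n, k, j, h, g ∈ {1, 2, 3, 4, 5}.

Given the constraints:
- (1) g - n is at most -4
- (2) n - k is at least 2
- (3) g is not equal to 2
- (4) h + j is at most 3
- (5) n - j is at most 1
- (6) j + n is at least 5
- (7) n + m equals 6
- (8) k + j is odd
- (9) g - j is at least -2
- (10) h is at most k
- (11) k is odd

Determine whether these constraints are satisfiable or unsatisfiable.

Constraints 1, 5, and 9 give g − j ≥ -2, j − n ≥ -1, n − g ≥ 4.
Adding all 3 inequalities: the left sides telescope to 0, and the right sides sum to (-2) + (-1) + 4 = 1. So 0 ≥ 1, which is false.

Unsatisfiable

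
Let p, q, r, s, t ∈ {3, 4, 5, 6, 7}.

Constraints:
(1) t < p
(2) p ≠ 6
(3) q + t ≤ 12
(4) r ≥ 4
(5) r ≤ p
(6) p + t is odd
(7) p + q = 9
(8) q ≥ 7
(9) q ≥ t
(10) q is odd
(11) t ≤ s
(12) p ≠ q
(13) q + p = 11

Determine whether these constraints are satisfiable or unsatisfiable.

From constraints 4 and 5: p ≥ r ≥ 4. From constraint 8: q ≥ 7. Hence p + q ≥ 11. But constraint 7 requires p + q = 9, and 9 < 11. Contradiction.

Unsatisfiable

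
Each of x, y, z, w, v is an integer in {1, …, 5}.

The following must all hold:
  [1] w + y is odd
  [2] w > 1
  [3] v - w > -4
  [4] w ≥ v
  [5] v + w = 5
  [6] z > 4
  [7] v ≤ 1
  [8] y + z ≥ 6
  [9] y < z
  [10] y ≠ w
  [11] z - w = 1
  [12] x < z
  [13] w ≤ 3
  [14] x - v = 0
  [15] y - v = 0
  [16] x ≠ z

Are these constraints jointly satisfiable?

From constraint 7: v ≤ 1. From constraint 13: w ≤ 3. Hence v + w ≤ 4. But constraint 5 requires v + w = 5, and 5 > 4. Contradiction.

Unsatisfiable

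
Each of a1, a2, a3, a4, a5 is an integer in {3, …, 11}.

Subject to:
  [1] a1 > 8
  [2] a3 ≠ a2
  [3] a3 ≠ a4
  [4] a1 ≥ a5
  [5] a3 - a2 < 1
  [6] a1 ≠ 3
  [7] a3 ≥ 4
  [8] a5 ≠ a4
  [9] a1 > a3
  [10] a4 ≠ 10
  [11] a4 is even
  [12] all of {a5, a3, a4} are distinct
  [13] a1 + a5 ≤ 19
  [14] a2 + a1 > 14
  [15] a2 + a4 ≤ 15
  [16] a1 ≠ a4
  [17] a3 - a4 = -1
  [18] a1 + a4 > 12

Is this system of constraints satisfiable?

Take a1 = 9, a2 = 7, a3 = 5, a4 = 6, a5 = 9. Then constraint 5: a3 - a2 = -2; constraint 13: a1 + a5 = 18; constraint 14: a2 + a1 = 16, and every other listed constraint is also met.

Satisfiable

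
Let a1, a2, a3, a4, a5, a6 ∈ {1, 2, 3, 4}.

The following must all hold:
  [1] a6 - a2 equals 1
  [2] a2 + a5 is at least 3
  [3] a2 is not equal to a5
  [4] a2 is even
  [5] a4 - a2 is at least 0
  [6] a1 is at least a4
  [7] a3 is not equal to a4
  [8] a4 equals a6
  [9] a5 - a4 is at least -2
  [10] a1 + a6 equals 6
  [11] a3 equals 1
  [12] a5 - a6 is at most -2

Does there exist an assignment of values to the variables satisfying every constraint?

One satisfying assignment is a1 = 3, a2 = 2, a3 = 1, a4 = 3, a5 = 1, a6 = 3.
For the less obvious constraints — constraint 1: a6 - a2 = 1; constraint 2: a2 + a5 = 3 — and the others hold by inspection.

Satisfiable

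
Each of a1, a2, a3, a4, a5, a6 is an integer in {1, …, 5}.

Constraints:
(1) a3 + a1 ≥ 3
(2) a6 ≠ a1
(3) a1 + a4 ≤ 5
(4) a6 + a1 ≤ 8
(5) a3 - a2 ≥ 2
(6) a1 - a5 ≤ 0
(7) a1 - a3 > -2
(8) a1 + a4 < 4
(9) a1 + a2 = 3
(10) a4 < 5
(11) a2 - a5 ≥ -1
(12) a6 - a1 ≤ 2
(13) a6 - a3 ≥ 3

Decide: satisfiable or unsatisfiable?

Unsatisfiable

Constraints 5, 6, 11, 12, and 13 give a1 − a6 ≥ -2, a6 − a3 ≥ 3, a3 − a2 ≥ 2, a2 − a5 ≥ -1, a5 − a1 ≥ 0.
Adding all 5 inequalities: the left sides telescope to 0, and the right sides sum to (-2) + 3 + 2 + (-1) + 0 = 2. So 0 ≥ 2, which is false.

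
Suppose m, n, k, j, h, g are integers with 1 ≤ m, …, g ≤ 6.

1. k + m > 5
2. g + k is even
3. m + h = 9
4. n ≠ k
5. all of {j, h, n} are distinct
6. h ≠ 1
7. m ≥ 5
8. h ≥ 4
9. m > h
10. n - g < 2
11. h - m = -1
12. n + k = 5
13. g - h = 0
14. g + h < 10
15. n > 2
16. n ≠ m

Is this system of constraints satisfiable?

Setting (m, n, k, j, h, g) = (5, 3, 2, 1, 4, 4) satisfies everything: constraint 1: k + m = 7; constraint 3: m + h = 9, and the others follow.

Satisfiable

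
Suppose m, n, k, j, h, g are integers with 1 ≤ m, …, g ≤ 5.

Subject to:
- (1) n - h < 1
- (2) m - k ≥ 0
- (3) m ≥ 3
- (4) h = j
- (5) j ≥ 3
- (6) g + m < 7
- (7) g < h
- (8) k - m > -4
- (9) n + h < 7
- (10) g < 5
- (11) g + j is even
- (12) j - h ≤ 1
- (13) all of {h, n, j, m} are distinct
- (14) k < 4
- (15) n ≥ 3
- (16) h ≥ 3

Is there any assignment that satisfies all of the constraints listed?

Unsatisfiable

Constraints 3, 5, 15, and 16 confine each of h, n, j, m to the 3 values {3, …, 5} (the domain already gives each ≤ 5).
Constraint 13 requires all 4 of them to be distinct, but only 3 values are available — impossible by the pigeonhole principle.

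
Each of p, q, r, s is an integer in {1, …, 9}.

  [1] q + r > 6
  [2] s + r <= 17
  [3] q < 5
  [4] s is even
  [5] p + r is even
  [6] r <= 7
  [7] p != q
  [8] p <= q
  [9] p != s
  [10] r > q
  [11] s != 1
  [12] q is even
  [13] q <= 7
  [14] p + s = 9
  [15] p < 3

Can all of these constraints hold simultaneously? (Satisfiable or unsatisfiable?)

One satisfying assignment is p = 1, q = 2, r = 7, s = 8.
For the less obvious constraints — constraint 1: q + r = 9; constraint 2: s + r = 15; constraint 14: p + s = 9 — and the others hold by inspection.

Satisfiable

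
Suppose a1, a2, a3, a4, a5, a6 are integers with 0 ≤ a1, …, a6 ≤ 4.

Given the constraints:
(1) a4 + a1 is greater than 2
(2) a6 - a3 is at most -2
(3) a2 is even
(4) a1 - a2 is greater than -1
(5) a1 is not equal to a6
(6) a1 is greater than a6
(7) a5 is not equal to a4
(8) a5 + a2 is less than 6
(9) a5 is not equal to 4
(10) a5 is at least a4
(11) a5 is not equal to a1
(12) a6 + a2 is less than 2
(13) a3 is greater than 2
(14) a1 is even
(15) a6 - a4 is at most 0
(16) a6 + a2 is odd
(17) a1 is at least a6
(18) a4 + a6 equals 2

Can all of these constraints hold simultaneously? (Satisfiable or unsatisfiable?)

Setting (a1, a2, a3, a4, a5, a6) = (2, 0, 4, 1, 3, 1) satisfies everything: constraint 1: a4 + a1 = 3; constraint 2: a6 - a3 = -3, and the others follow.

Satisfiable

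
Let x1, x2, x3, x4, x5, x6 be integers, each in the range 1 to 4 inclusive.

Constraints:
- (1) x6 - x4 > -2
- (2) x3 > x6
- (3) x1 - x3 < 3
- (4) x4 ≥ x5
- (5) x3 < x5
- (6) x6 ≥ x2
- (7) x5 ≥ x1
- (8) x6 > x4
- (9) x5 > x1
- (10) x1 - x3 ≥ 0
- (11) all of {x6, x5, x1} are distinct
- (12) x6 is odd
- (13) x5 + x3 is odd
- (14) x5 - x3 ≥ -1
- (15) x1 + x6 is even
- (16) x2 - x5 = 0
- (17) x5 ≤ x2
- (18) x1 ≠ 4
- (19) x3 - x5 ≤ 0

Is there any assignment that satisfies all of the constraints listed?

Constraints 2, 4, 8, 9, and 10 give x3 ≤ x1, x1 < x5, x5 ≤ x4, x4 < x6, x6 < x3. Chaining: x3 ≤ x1 < x5 ≤ x4 < x6 < x3, which forces x3 < x3 — impossible.

Unsatisfiable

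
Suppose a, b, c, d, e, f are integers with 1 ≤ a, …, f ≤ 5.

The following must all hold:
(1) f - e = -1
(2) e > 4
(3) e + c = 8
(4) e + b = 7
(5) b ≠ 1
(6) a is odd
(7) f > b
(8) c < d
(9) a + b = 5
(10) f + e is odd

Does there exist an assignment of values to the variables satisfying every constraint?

Try a = 3, b = 2, c = 3, d = 5, e = 5, f = 4.
Check constraint 1: f - e = -1; constraint 3: e + c = 8; constraint 4: e + b = 7. The remaining constraints are straightforward to verify.

Satisfiable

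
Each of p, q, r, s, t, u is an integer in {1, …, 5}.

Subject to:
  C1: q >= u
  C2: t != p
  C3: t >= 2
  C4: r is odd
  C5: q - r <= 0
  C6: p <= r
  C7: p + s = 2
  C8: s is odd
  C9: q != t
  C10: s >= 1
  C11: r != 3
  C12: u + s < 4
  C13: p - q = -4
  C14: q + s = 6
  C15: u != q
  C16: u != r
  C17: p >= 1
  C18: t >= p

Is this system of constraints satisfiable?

Satisfiable

One satisfying assignment is p = 1, q = 5, r = 5, s = 1, t = 2, u = 1.
For the less obvious constraints — constraint 5: q - r = 0; constraint 7: p + s = 2 — and the others hold by inspection.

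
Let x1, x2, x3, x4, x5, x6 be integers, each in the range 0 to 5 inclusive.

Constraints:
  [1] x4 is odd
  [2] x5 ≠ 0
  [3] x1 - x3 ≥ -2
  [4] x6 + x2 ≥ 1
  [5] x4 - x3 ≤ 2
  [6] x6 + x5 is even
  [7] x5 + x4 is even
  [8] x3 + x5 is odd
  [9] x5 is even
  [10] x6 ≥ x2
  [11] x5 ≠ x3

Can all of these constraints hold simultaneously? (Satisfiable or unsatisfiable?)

Constraint 9 makes x5 even and constraint 1 makes x4 odd, so x5 + x4 must be odd. Constraint 7 says x5 + x4 is even — contradiction.

Unsatisfiable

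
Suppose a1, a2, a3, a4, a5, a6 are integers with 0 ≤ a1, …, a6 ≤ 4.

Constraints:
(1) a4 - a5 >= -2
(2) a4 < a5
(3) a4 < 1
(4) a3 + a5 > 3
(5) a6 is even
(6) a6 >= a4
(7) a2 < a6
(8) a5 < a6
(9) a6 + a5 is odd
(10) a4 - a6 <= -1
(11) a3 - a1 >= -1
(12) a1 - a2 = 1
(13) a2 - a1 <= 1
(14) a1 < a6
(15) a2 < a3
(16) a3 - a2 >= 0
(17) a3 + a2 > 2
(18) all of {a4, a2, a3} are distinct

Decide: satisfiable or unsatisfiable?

Try a1 = 2, a2 = 1, a3 = 3, a4 = 0, a5 = 1, a6 = 4.
Check constraint 1: a4 - a5 = -1; constraint 4: a3 + a5 = 4. The remaining constraints are straightforward to verify.

Satisfiable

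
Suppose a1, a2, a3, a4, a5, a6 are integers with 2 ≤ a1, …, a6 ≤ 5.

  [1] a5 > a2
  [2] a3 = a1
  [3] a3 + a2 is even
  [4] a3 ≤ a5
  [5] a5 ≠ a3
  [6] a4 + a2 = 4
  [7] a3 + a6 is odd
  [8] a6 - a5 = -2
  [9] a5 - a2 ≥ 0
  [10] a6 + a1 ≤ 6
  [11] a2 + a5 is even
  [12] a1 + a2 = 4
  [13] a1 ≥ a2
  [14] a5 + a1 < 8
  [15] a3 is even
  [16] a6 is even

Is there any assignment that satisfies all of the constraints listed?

Constraint 15 makes a3 even and constraint 16 makes a6 even, so a3 + a6 must be even. Constraint 7 says a3 + a6 is odd — contradiction.

Unsatisfiable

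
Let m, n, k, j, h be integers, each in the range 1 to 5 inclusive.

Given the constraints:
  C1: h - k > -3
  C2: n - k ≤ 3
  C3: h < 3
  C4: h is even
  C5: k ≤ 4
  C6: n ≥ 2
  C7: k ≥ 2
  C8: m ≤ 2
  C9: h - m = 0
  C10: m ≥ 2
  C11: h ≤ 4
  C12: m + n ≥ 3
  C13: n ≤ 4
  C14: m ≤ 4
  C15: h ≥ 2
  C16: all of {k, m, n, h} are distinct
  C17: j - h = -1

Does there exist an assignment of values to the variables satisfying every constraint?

Constraints 5, 6, 7, 10, 11, 13, 14, and 15 confine each of k, m, n, h to the 3 values {2, …, 4}.
Constraint 16 requires all 4 of them to be distinct, but only 3 values are available — impossible by the pigeonhole principle.

Unsatisfiable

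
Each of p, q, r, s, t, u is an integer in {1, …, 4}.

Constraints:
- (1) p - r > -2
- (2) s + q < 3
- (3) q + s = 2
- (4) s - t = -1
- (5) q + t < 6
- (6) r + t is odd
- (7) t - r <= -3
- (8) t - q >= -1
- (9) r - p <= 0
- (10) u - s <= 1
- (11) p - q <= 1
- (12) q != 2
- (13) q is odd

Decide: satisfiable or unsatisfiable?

Constraints 7, 8, 9, and 11 give t − q ≥ -1, q − p ≥ -1, p − r ≥ 0, r − t ≥ 3.
Adding all 4 inequalities: the left sides telescope to 0, and the right sides sum to (-1) + (-1) + 0 + 3 = 1. So 0 ≥ 1, which is false.

Unsatisfiable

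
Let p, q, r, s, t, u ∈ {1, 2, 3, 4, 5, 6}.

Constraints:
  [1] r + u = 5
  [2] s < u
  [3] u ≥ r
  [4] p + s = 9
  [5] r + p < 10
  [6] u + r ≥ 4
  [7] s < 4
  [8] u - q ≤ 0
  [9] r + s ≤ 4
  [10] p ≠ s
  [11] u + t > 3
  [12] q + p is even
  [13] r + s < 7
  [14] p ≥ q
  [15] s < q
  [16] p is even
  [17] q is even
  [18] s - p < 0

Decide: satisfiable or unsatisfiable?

Setting (p, q, r, s, t, u) = (6, 6, 1, 3, 2, 4) satisfies everything: constraint 1: r + u = 5; constraint 4: p + s = 9, and the others follow.

Satisfiable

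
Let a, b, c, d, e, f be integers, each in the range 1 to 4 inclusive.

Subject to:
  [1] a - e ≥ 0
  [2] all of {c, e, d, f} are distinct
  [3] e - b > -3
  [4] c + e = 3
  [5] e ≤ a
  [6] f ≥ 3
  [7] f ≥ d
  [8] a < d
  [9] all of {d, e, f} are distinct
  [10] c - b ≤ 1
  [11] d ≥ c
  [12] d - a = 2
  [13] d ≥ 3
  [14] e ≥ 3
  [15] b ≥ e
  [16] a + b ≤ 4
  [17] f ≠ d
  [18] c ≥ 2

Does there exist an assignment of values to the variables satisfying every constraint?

Unsatisfiable

Constraints 6, 13, and 14 confine each of d, e, f to the 2 values {3, 4} (the domain already gives each ≤ 4).
Constraint 9 requires all 3 of them to be distinct, but only 2 values are available — impossible by the pigeonhole principle.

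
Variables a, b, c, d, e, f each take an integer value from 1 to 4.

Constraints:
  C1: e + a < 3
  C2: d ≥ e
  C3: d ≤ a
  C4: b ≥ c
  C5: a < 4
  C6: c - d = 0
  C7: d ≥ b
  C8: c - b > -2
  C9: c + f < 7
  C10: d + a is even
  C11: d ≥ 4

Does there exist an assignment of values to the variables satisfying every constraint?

From constraints 3 and 11: a ≥ d and d ≥ 4, so a ≥ 4. From constraint 5: a ≤ 3. But 3 < 4, so no value of a works.

Unsatisfiable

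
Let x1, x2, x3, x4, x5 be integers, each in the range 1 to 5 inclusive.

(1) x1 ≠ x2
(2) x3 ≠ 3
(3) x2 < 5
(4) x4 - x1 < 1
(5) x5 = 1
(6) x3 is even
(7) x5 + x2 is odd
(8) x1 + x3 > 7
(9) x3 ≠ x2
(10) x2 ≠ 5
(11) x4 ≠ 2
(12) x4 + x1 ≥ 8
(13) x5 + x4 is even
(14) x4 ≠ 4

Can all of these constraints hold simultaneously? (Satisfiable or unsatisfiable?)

Try x1 = 5, x2 = 2, x3 = 4, x4 = 3, x5 = 1.
Check constraint 4: x4 - x1 = -2; constraint 8: x1 + x3 = 9. The remaining constraints are straightforward to verify.

Satisfiable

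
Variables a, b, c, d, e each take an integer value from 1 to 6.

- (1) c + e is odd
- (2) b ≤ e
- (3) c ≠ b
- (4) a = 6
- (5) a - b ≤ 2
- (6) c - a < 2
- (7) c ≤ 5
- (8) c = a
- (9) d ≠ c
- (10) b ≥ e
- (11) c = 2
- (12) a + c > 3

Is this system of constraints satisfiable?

Unsatisfiable

Constraint 11 fixes c = 2 and constraint 4 fixes a = 6, but constraint 8 requires c = a. Since 2 ≠ 6, contradiction.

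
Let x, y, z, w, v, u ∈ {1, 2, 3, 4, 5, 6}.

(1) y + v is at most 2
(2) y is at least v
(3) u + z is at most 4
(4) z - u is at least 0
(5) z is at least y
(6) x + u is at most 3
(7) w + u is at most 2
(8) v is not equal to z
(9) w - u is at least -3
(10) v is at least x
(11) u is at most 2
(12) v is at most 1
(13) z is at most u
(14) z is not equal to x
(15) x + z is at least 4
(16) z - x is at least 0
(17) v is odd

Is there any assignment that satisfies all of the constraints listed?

From constraints 10 and 12: x ≤ v ≤ 1. From constraints 11 and 13: z ≤ u ≤ 2. Hence x + z ≤ 3. But constraint 15 requires x + z ≥ 4, and 4 > 3. Contradiction.

Unsatisfiable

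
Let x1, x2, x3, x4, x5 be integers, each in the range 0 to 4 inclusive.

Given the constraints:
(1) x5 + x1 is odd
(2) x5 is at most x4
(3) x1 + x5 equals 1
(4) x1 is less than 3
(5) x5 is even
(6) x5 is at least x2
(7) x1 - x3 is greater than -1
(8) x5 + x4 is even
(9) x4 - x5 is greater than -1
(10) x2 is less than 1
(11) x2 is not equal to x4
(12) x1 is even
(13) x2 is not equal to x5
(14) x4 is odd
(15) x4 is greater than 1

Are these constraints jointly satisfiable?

Constraint 5 makes x5 even and constraint 12 makes x1 even, so x5 + x1 must be even. Constraint 1 says x5 + x1 is odd — contradiction.

Unsatisfiable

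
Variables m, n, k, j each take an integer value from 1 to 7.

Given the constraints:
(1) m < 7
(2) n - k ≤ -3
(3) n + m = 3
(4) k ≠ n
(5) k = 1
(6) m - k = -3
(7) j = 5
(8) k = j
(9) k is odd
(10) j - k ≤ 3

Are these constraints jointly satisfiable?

Unsatisfiable

Constraint 5 fixes k = 1 and constraint 7 fixes j = 5, but constraint 8 requires k = j. Since 1 ≠ 5, contradiction.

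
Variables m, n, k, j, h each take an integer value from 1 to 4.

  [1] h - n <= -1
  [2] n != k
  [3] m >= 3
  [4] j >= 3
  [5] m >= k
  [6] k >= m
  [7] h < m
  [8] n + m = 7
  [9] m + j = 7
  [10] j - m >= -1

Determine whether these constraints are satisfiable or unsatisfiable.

Satisfiable

Take m = 4, n = 3, k = 4, j = 3, h = 2. Then constraint 1: h - n = -1; constraint 8: n + m = 7; constraint 9: m + j = 7, and every other listed constraint is also met.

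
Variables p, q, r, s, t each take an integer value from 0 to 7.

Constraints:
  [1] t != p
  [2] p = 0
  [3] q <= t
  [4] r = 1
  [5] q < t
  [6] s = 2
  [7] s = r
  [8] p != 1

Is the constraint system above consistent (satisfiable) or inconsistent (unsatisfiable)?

Unsatisfiable

Constraint 6 fixes s = 2 and constraint 4 fixes r = 1, but constraint 7 requires s = r. Since 2 ≠ 1, contradiction.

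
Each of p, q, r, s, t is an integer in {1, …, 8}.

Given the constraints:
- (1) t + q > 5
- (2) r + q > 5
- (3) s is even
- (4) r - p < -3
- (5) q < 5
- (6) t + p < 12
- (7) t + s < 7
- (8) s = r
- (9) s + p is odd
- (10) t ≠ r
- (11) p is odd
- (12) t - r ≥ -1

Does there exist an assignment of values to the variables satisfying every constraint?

Satisfiable

Take p = 7, q = 4, r = 2, s = 2, t = 3. Then constraint 1: t + q = 7; constraint 2: r + q = 6; constraint 4: r - p = -5, and every other listed constraint is also met.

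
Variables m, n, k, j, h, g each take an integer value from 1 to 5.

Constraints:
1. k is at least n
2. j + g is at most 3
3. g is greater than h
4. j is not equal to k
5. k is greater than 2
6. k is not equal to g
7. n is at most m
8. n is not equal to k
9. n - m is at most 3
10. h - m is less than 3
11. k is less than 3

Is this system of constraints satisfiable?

From constraint 5: k ≥ 3. From constraint 11: k ≤ 2. But 2 < 3, so no value of k works.

Unsatisfiable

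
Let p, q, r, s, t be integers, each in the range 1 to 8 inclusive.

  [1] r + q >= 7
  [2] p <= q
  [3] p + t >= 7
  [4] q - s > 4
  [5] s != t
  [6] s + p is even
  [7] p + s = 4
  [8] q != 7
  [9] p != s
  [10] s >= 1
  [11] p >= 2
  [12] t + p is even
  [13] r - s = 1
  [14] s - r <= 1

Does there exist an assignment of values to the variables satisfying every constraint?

The assignment p = 3, q = 6, r = 2, s = 1, t = 5 works:
  constraint 1 holds since r + q = 8.
  constraint 3 holds since p + t = 8.
  constraint 4 holds since q - s = 5.
The rest check out directly.

Satisfiable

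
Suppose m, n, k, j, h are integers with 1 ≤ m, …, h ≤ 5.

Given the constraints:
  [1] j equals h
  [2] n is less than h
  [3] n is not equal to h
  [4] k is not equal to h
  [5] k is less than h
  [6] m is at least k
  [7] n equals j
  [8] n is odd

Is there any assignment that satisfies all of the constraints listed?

Unsatisfiable

From constraints 1 and 7, n = j = h, so n = h. But constraint 3 says n ≠ h. Contradiction.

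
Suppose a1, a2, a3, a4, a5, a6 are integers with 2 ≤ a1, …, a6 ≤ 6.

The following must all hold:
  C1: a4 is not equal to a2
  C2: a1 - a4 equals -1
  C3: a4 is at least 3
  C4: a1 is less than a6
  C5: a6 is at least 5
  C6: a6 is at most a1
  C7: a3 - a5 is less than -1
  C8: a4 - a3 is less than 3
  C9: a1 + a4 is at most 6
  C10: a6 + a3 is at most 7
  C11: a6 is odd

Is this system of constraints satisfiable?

Unsatisfiable

From constraints 5 and 6: a1 ≥ a6 ≥ 5. From constraint 3: a4 ≥ 3. Hence a1 + a4 ≥ 8. But constraint 9 requires a1 + a4 ≤ 6, and 6 < 8. Contradiction.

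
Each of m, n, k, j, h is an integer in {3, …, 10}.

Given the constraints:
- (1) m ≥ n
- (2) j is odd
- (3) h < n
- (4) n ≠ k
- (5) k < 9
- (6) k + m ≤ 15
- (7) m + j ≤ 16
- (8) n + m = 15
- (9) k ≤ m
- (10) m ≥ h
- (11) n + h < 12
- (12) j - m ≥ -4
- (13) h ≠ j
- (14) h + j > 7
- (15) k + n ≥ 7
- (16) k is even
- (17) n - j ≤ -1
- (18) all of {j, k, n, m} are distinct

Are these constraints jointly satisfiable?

Satisfiable

The assignment m = 9, n = 6, k = 4, j = 7, h = 3 works:
  constraint 6 holds since k + m = 13.
  constraint 7 holds since m + j = 16.
  constraint 8 holds since n + m = 15.
The rest check out directly.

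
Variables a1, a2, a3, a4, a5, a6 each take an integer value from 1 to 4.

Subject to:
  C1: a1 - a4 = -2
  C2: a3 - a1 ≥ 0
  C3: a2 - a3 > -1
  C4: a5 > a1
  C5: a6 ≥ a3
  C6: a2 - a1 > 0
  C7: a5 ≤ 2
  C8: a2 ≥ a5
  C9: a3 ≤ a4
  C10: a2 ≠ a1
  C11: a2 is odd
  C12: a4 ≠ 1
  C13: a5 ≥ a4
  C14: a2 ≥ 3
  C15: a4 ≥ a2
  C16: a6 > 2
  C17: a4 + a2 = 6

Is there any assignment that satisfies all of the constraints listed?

Unsatisfiable

From constraints 14 and 15: a4 ≥ a2 and a2 ≥ 3, so a4 ≥ 3. From constraints 7 and 13: a4 ≤ a5 and a5 ≤ 2, so a4 ≤ 2. But 2 < 3, so no value of a4 works.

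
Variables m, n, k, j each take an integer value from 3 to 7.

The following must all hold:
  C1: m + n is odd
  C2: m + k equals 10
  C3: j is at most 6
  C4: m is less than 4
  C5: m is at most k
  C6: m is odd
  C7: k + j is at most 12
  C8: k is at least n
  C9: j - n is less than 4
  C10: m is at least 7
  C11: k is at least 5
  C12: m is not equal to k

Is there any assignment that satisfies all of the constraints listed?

Unsatisfiable

From constraint 10: m ≥ 7. From constraint 11: k ≥ 5. Hence m + k ≥ 12. But constraint 2 requires m + k = 10, and 10 < 12. Contradiction.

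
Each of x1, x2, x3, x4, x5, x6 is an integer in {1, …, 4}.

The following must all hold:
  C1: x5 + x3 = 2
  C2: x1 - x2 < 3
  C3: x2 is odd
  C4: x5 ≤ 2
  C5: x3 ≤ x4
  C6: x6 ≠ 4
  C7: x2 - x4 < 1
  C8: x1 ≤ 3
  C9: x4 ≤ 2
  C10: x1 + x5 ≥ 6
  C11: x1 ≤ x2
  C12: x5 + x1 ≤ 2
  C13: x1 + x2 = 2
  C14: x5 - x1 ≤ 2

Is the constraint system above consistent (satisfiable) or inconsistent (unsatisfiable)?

From constraint 8: x1 ≤ 3. From constraint 4: x5 ≤ 2. Hence x1 + x5 ≤ 5. But constraint 10 requires x1 + x5 ≥ 6, and 6 > 5. Contradiction.

Unsatisfiable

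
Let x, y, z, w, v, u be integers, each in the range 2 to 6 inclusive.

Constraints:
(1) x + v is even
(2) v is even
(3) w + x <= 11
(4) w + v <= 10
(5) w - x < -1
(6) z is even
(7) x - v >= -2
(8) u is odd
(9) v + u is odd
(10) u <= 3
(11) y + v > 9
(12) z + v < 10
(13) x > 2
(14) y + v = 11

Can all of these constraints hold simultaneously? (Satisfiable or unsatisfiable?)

Take x = 6, y = 5, z = 2, w = 3, v = 6, u = 3. Then constraint 3: w + x = 9; constraint 4: w + v = 9, and every other listed constraint is also met.

Satisfiable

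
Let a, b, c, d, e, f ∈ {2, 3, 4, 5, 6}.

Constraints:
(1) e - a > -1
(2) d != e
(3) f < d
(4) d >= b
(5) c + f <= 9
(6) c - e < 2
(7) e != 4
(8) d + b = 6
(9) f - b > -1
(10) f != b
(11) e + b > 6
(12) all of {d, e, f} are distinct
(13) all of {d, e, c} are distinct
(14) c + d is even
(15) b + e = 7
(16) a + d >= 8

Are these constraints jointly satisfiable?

Satisfiable

One satisfying assignment is a = 5, b = 2, c = 6, d = 4, e = 5, f = 3.
For the less obvious constraints — constraint 1: e - a = 0; constraint 5: c + f = 9; constraint 6: c - e = 1 — and the others hold by inspection.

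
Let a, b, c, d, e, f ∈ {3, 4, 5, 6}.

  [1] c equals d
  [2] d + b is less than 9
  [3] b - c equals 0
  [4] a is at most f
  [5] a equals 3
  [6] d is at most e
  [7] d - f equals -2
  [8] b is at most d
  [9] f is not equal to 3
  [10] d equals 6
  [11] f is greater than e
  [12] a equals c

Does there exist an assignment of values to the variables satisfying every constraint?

Constraint 5 fixes a = 3 and constraint 10 fixes d = 6. Constraints 1 and 12 give a = c = d, so a = d. But 3 ≠ 6 — contradiction.

Unsatisfiable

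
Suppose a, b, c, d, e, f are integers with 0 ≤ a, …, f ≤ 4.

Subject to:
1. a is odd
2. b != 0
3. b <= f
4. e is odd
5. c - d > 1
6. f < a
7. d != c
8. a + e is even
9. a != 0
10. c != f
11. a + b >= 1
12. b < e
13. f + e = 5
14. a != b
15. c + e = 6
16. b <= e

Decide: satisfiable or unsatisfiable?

One satisfying assignment is a = 3, b = 1, c = 3, d = 1, e = 3, f = 2.
For the less obvious constraints — constraint 5: c - d = 2; constraint 11: a + b = 4 — and the others hold by inspection.

Satisfiable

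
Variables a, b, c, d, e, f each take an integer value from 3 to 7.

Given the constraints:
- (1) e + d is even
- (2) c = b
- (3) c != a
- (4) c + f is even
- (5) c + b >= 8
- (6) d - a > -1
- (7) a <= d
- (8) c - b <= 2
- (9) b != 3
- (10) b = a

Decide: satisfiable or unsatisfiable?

Unsatisfiable

From constraints 2 and 10, c = b = a, so c = a. But constraint 3 says c ≠ a. Contradiction.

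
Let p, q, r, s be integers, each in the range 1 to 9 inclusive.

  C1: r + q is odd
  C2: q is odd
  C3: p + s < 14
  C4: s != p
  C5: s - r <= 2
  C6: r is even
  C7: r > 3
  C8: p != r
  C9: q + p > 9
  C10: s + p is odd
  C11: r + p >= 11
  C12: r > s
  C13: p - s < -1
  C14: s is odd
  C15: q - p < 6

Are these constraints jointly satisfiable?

One satisfying assignment is p = 4, q = 7, r = 8, s = 7.
For the less obvious constraints — constraint 3: p + s = 11; constraint 5: s - r = -1 — and the others hold by inspection.

Satisfiable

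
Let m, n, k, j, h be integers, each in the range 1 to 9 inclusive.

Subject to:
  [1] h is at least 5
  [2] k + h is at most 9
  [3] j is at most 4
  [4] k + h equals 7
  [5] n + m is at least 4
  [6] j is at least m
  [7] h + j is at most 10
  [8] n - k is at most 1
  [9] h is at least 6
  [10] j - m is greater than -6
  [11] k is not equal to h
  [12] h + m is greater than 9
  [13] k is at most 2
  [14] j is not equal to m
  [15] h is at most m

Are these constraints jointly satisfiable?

Unsatisfiable

From constraints 9 and 15: m ≥ h and h ≥ 6, so m ≥ 6. From constraints 3 and 6: m ≤ j and j ≤ 4, so m ≤ 4. But 4 < 6, so no value of m works.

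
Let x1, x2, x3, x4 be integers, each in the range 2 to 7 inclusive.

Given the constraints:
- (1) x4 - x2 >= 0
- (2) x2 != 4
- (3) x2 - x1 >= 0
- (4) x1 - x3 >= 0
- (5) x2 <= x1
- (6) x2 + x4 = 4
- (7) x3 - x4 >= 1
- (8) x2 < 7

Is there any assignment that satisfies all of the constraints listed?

Unsatisfiable

Constraints 1, 3, 4, and 7 give x1 − x3 ≥ 0, x3 − x4 ≥ 1, x4 − x2 ≥ 0, x2 − x1 ≥ 0.
Adding all 4 inequalities: the left sides telescope to 0, and the right sides sum to 0 + 1 + 0 + 0 = 1. So 0 ≥ 1, which is false.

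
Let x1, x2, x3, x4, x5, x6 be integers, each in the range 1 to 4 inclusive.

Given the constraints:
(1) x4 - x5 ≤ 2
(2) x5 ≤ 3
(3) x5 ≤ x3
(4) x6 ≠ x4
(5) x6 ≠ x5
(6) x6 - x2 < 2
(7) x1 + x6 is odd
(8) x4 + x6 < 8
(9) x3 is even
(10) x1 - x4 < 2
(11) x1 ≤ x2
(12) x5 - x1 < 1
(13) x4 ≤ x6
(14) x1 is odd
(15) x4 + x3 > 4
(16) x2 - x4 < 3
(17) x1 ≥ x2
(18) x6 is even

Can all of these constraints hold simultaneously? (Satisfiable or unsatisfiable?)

Try x1 = 3, x2 = 3, x3 = 4, x4 = 2, x5 = 2, x6 = 4.
Check constraint 1: x4 - x5 = 0; constraint 6: x6 - x2 = 1. The remaining constraints are straightforward to verify.

Satisfiable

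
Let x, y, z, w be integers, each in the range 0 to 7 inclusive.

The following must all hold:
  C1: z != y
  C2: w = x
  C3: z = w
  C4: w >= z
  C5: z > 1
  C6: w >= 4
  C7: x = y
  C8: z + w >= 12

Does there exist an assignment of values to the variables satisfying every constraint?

From constraints 2, 3, and 7, z = w = x = y, so z = y. But constraint 1 says z ≠ y. Contradiction.

Unsatisfiable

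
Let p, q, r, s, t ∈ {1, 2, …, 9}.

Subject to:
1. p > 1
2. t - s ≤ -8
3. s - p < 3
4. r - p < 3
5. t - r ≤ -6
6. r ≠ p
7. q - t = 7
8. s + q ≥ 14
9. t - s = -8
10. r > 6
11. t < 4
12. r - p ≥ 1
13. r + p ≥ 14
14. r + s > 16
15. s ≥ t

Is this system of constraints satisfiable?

Try p = 7, q = 8, r = 8, s = 9, t = 1.
Check constraint 2: t - s = -8; constraint 3: s - p = 2; constraint 4: r - p = 1. The remaining constraints are straightforward to verify.

Satisfiable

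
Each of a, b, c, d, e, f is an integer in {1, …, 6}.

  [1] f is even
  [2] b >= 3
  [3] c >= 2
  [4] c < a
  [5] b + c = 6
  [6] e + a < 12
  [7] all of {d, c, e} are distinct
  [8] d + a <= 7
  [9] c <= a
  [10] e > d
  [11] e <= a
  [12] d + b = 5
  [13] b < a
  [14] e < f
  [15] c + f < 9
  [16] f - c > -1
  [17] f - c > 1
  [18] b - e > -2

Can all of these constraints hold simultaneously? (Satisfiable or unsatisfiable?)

Satisfiable

Try a = 6, b = 4, c = 2, d = 1, e = 3, f = 4.
Check constraint 5: b + c = 6; constraint 6: e + a = 9; constraint 8: d + a = 7. The remaining constraints are straightforward to verify.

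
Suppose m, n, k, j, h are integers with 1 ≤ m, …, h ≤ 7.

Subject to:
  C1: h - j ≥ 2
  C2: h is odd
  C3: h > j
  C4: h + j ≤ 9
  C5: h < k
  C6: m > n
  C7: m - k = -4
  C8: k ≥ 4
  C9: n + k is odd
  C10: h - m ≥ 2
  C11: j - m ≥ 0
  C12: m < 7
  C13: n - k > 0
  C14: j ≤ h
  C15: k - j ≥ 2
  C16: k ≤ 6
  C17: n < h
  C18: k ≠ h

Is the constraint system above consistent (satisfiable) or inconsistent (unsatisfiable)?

Unsatisfiable

Constraints 3, 5, 6, 11, and 13 give h < k, k < n, n < m, m ≤ j, j < h. Chaining: h < k < n < m ≤ j < h, which forces h < h — impossible.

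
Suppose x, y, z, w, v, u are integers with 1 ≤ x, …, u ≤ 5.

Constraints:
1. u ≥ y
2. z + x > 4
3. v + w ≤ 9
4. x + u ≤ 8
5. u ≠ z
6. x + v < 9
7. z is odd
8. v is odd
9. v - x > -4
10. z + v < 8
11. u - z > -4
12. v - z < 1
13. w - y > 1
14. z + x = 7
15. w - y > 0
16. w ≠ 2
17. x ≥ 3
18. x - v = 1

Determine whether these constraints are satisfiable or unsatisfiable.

Satisfiable

The assignment x = 4, y = 2, z = 3, w = 5, v = 3, u = 2 works:
  constraint 2 holds since z + x = 7.
  constraint 3 holds since v + w = 8.
  constraint 4 holds since x + u = 6.
The rest check out directly.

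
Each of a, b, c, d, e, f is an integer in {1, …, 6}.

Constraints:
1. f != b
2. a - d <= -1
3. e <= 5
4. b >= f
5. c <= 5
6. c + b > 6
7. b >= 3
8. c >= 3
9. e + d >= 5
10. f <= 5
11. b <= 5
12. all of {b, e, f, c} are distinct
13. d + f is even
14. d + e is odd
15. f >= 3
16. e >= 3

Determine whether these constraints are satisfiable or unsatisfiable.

Unsatisfiable

Constraints 3, 5, 7, 8, 10, 11, 15, and 16 confine each of b, e, f, c to the 3 values {3, …, 5}.
Constraint 12 requires all 4 of them to be distinct, but only 3 values are available — impossible by the pigeonhole principle.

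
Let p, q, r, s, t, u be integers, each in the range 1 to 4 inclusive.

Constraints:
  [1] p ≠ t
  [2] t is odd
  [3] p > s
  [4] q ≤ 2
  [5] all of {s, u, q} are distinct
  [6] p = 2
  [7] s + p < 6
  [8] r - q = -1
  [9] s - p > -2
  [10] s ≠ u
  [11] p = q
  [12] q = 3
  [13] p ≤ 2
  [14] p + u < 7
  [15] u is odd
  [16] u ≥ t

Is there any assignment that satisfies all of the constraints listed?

Constraint 6 fixes p = 2 and constraint 12 fixes q = 3, but constraint 11 requires p = q. Since 2 ≠ 3, contradiction.

Unsatisfiable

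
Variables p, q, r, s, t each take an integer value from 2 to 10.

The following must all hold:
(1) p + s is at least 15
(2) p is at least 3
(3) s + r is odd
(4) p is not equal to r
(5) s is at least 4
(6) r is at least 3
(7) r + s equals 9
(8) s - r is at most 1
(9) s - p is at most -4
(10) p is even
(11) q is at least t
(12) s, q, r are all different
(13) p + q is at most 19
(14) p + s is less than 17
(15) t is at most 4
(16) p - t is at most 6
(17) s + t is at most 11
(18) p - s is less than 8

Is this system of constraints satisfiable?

Try p = 10, q = 8, r = 4, s = 5, t = 4.
Check constraint 1: p + s = 15; constraint 7: r + s = 9; constraint 8: s - r = 1. The remaining constraints are straightforward to verify.

Satisfiable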